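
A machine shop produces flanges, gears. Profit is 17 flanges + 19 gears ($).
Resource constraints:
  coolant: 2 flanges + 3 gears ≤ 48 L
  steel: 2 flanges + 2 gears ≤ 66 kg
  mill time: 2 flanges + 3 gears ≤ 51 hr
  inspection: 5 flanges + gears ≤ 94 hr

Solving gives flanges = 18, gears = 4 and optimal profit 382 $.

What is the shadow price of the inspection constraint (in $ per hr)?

Binding: coolant and inspection. Non-binding: steel (22 unused), mill time (3 unused).
Slack constraints have shadow price 0 (complementary slackness).
The binding rows give the dual system: 2·y_coolant + 5·y_inspection = 17 and 3·y_coolant + 1·y_inspection = 19.
→ y_coolant = 6 and y_inspection = 1.
Shadow price of inspection = 1.

1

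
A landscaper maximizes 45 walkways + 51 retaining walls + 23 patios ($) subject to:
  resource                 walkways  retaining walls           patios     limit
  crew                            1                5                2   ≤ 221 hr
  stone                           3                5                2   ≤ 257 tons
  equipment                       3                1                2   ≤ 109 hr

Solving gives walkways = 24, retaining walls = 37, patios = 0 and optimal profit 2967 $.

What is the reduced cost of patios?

-7

Check each constraint at x*: crew 209/221 (slack 12); stone 257/257 (tight); equipment 109/109 (tight).
By complementary slackness, y = 0 for the non-binding constraint.
From A_Bᵀ y = c: 3·y_stone + 3·y_equipment = 45; 5·y_stone + 1·y_equipment = 51.
Solving: y_stone = 9, y_equipment = 6.
Reduced cost of patios: c₃ − yᵀa₃ = 23 − (9·2 + 6·2) = 23 − 30 = -7.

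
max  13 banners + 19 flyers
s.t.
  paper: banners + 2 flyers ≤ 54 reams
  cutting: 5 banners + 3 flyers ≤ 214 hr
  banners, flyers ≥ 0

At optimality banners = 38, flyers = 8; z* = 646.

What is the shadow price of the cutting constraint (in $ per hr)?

Check each constraint at x*: paper 54/54 (tight); cutting 214/214 (tight).
From A_Bᵀ y = c: 1·y_paper + 5·y_cutting = 13; 2·y_paper + 3·y_cutting = 19.
This yields shadow prices y_paper = 8, y_cutting = 1.
Shadow price of cutting = 1.

1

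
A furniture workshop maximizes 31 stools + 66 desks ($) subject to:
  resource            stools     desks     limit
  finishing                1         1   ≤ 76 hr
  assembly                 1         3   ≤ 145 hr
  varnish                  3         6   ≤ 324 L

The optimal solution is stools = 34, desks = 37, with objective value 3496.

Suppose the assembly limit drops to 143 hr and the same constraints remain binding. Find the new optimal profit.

Check each constraint at x*: finishing 71/76 (slack 5); assembly 145/145 (tight); varnish 324/324 (tight).
Since finishing is not tight, its dual is 0.
The binding rows give the dual system: 1·y_assembly + 3·y_varnish = 31 and 3·y_assembly + 6·y_varnish = 66.
Solving: y_assembly = 4, y_varnish = 9.
Δz = y_assembly·Δb = 4 × (-2) = -8, so new z* = 3496 − 8 = 3488.

3488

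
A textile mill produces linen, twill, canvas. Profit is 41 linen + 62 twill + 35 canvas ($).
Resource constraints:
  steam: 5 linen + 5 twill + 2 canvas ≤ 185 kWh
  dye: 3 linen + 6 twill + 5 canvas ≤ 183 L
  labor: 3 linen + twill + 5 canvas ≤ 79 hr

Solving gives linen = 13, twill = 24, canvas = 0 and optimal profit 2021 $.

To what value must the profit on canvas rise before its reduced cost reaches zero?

43

At the optimum: steam uses 185 of 185 (binding); dye uses 183 of 183 (binding); labor uses 63 of 79 (slack = 16).
By complementary slackness, y = 0 for the non-binding constraint.
Dual feasibility on the basic columns requires 5·y_steam + 3·y_dye = 41, 5·y_steam + 6·y_dye = 62.
Solving: y_steam = 4, y_dye = 7.
canvas enters the basis when its profit ≥ yᵀa₃ = 4·2 + 7·5 = 43.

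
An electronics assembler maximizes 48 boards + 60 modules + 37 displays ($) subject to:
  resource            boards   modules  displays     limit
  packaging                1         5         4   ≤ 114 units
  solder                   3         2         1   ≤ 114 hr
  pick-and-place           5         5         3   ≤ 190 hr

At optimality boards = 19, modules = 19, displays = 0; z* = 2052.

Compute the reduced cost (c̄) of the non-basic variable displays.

Check each constraint at x*: packaging 114/114 (tight); solder 95/114 (slack 19); pick-and-place 190/190 (tight).
Slack constraints have shadow price 0 (complementary slackness).
Dual feasibility on the basic columns requires 1·y_packaging + 5·y_pick-and-place = 48, 5·y_packaging + 5·y_pick-and-place = 60.
Solving: y_packaging = 3, y_pick-and-place = 9.
Reduced cost of displays: c₃ − yᵀa₃ = 37 − (3·4 + 9·3) = 37 − 39 = -2.

-2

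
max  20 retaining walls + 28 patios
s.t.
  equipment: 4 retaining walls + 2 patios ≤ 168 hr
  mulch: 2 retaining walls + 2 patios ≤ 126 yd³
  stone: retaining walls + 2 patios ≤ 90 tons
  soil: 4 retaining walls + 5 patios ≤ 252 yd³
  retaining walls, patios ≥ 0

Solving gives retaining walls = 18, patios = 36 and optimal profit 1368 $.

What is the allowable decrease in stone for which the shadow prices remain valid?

6

Binding constraints: stone, soil. The basis is B = [[1,2],[4,5]] with det -3.
Per unit decrease in stone, x* moves by d = (1.6667, -1.3333).
The basis stays optimal until equipment becomes binding; allowable decrease = 6 tons.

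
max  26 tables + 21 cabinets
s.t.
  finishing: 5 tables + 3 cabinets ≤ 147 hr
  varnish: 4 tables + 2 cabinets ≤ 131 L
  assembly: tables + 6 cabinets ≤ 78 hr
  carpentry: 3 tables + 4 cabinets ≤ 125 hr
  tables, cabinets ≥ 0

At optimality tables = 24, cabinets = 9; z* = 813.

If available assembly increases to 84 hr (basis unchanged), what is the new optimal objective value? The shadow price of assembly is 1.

Δb = 6, so new z* = 813 + (1)·(6) = 813 + 6 = 819.

819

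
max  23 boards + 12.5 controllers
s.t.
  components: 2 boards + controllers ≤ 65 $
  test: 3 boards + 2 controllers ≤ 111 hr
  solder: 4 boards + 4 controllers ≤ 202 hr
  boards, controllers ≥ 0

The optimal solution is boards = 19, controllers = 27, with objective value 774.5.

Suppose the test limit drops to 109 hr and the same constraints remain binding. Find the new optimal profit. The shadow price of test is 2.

770.5

Δb = -2, so new z* = 774.5 + (2)·(-2) = 774.5 − 4 = 770.5.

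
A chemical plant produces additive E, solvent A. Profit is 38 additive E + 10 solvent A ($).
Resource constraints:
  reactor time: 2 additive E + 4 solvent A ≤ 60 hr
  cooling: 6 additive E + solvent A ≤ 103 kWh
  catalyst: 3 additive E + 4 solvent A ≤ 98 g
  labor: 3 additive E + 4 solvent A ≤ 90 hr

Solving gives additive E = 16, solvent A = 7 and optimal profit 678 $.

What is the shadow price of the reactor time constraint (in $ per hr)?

1

At the optimum: reactor time uses 60 of 60 (binding); cooling uses 103 of 103 (binding); catalyst uses 76 of 98 (slack = 22); labor uses 76 of 90 (slack = 14).
By complementary slackness, y = 0 for the non-binding constraints.
From A_Bᵀ y = c: 2·y_reactor time + 6·y_cooling = 38; 4·y_reactor time + 1·y_cooling = 10.
→ y_reactor time = 1 and y_cooling = 6.
Shadow price of reactor time = 1.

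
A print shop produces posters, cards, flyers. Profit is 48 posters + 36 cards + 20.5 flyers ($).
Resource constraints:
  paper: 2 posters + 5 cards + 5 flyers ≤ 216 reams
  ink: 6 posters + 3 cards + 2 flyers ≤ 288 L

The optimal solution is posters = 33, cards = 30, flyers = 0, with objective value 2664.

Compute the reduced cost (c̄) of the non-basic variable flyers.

-8.5

At the optimum: paper uses 216 of 216 (binding); ink uses 288 of 288 (binding).
The binding rows give the dual system: 2·y_paper + 6·y_ink = 48 and 5·y_paper + 3·y_ink = 36.
Solving: y_paper = 3, y_ink = 7.
Reduced cost of flyers: c₃ − yᵀa₃ = 20.5 − (3·5 + 7·2) = 20.5 − 29 = -8.5.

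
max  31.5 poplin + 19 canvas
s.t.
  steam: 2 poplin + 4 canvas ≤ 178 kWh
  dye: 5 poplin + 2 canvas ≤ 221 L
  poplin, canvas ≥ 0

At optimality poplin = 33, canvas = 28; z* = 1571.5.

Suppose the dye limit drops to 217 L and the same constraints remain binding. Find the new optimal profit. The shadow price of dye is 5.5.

Δb = -4, so new z* = 1571.5 + (5.5)·(-4) = 1571.5 − 22 = 1549.5.

1549.5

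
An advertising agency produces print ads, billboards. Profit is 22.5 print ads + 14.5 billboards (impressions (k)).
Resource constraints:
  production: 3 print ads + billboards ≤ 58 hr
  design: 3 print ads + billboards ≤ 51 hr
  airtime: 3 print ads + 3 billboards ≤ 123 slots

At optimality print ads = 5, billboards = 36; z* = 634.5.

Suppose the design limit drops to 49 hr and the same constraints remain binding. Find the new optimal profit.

626.5

Binding: design and airtime. Non-binding: production (7 unused).
Since production is not tight, its dual is 0.
The binding rows give the dual system: 3·y_design + 3·y_airtime = 22.5 and 1·y_design + 3·y_airtime = 14.5.
→ y_design = 4 and y_airtime = 3.5.
Δz = y_design·Δb = 4 × (-2) = -8, so new z* = 634.5 − 8 = 626.5.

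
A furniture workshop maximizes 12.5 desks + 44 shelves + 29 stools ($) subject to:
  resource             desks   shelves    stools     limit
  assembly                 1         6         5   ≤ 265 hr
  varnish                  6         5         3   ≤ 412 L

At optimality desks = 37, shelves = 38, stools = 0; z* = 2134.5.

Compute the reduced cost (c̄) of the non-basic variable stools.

Check each constraint at x*: assembly 265/265 (tight); varnish 412/412 (tight).
From A_Bᵀ y = c: 1·y_assembly + 6·y_varnish = 12.5; 6·y_assembly + 5·y_varnish = 44.
→ y_assembly = 6.5 and y_varnish = 1.
Reduced cost of stools: c₃ − yᵀa₃ = 29 − (6.5·5 + 1·3) = 29 − 35.5 = -6.5.

-6.5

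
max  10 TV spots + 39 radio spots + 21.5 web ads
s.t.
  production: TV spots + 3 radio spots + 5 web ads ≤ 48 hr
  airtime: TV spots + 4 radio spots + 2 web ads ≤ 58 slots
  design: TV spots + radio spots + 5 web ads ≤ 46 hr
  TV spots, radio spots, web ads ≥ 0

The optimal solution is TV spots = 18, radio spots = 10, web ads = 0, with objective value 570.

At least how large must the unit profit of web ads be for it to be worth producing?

At the optimum: production uses 48 of 48 (binding); airtime uses 58 of 58 (binding); design uses 28 of 46 (slack = 18).
By complementary slackness, y = 0 for the non-binding constraint.
Dual feasibility on the basic columns requires 1·y_production + 1·y_airtime = 10, 3·y_production + 4·y_airtime = 39.
This yields shadow prices y_production = 1, y_airtime = 9.
web ads enters the basis when its profit ≥ yᵀa₃ = 1·5 + 9·2 = 23.

23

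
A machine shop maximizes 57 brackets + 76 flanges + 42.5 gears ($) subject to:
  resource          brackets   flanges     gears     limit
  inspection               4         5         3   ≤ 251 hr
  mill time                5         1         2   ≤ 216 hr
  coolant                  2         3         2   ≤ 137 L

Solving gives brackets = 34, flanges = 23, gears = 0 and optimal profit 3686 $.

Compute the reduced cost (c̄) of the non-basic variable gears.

Binding: inspection and coolant. Non-binding: mill time (23 unused).
By complementary slackness, y = 0 for the non-binding constraint.
Dual feasibility on the basic columns requires 4·y_inspection + 2·y_coolant = 57, 5·y_inspection + 3·y_coolant = 76.
Solving: y_inspection = 9.5, y_coolant = 9.5.
Reduced cost of gears: c₃ − yᵀa₃ = 42.5 − (9.5·3 + 9.5·2) = 42.5 − 47.5 = -5.

-5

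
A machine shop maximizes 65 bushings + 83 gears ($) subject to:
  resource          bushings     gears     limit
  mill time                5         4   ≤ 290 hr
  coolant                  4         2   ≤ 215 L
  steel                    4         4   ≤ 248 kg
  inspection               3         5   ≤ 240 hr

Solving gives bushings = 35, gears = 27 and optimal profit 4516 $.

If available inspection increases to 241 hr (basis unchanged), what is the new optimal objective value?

At the optimum: mill time uses 283 of 290 (slack = 7); coolant uses 194 of 215 (slack = 21); steel uses 248 of 248 (binding); inspection uses 240 of 240 (binding).
Since mill time, coolant are not tight, their duals are 0.
The binding rows give the dual system: 4·y_steel + 3·y_inspection = 65 and 4·y_steel + 5·y_inspection = 83.
This yields shadow prices y_steel = 9.5, y_inspection = 9.
Δz = y_inspection·Δb = 9 × (1) = 9, so new z* = 4516 + 9 = 4525.

4525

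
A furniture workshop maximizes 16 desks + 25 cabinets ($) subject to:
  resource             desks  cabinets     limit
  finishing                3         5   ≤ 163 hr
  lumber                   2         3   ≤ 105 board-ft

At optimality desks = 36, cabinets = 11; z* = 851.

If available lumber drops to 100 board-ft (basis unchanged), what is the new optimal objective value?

826

Check each constraint at x*: finishing 163/163 (tight); lumber 105/105 (tight).
From A_Bᵀ y = c: 3·y_finishing + 2·y_lumber = 16; 5·y_finishing + 3·y_lumber = 25.
Solving: y_finishing = 2, y_lumber = 5.
Δz = y_lumber·Δb = 5 × (-5) = -25, so new z* = 851 − 25 = 826.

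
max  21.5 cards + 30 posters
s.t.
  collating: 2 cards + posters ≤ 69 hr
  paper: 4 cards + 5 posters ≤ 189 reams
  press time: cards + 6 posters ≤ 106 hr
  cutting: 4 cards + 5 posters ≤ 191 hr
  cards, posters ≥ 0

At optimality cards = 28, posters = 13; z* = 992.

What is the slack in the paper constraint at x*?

paper used = 4·28 + 5·13 = 177; slack = 189 − 177 = 12.

12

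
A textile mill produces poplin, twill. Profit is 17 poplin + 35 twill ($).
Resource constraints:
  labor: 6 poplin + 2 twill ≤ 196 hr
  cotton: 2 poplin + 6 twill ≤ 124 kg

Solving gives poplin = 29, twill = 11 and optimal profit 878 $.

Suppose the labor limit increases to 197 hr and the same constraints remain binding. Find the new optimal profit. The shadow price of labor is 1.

879

Δb = 1, so new z* = 878 + (1)·(1) = 878 + 1 = 879.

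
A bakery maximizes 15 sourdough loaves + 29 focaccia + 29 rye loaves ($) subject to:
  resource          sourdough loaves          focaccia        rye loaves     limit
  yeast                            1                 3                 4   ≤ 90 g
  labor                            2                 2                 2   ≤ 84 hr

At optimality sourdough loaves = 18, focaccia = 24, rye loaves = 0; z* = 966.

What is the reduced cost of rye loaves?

-7

Check each constraint at x*: yeast 90/90 (tight); labor 84/84 (tight).
Dual feasibility on the basic columns requires 1·y_yeast + 2·y_labor = 15, 3·y_yeast + 2·y_labor = 29.
→ y_yeast = 7 and y_labor = 4.
Reduced cost of rye loaves: c₃ − yᵀa₃ = 29 − (7·4 + 4·2) = 29 − 36 = -7.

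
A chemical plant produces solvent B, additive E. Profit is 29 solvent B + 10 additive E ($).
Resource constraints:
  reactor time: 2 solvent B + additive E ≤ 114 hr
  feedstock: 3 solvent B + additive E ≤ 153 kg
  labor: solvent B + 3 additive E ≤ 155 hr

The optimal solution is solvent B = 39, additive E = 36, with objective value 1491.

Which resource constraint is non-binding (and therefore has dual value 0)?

labor

reactor time: 114/114 (binding)
feedstock: 153/153 (binding)
labor: 147/155 (slack 8)
By complementary slackness, a constraint with positive slack has shadow price 0 → labor.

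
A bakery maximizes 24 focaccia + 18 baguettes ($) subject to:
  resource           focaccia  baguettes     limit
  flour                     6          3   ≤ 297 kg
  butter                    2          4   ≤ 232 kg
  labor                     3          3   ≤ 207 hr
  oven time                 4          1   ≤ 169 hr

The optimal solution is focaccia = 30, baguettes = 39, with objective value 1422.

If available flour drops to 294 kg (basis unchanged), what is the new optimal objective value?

At the optimum: flour uses 297 of 297 (binding); butter uses 216 of 232 (slack = 16); labor uses 207 of 207 (binding); oven time uses 159 of 169 (slack = 10).
Slack constraints have shadow price 0 (complementary slackness).
Dual feasibility on the basic columns requires 6·y_flour + 3·y_labor = 24, 3·y_flour + 3·y_labor = 18.
→ y_flour = 2 and y_labor = 4.
Δz = y_flour·Δb = 2 × (-3) = -6, so new z* = 1422 − 6 = 1416.

1416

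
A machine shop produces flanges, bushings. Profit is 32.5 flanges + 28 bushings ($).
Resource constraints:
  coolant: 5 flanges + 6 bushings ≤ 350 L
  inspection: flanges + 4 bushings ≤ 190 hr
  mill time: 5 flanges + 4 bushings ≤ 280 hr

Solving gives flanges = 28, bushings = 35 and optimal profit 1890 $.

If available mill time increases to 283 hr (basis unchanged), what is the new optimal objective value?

1906.5

Check each constraint at x*: coolant 350/350 (tight); inspection 168/190 (slack 22); mill time 280/280 (tight).
By complementary slackness, y = 0 for the non-binding constraint.
From A_Bᵀ y = c: 5·y_coolant + 5·y_mill time = 32.5; 6·y_coolant + 4·y_mill time = 28.
This yields shadow prices y_coolant = 1, y_mill time = 5.5.
Δz = y_mill time·Δb = 5.5 × (3) = 16.5, so new z* = 1890 + 16.5 = 1906.5.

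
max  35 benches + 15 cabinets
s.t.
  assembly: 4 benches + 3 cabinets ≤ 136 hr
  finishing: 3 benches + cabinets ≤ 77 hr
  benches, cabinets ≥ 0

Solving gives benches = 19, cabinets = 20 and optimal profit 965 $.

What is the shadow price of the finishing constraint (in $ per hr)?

Check each constraint at x*: assembly 136/136 (tight); finishing 77/77 (tight).
The binding rows give the dual system: 4·y_assembly + 3·y_finishing = 35 and 3·y_assembly + 1·y_finishing = 15.
Solving: y_assembly = 2, y_finishing = 9.
Shadow price of finishing = 9.

9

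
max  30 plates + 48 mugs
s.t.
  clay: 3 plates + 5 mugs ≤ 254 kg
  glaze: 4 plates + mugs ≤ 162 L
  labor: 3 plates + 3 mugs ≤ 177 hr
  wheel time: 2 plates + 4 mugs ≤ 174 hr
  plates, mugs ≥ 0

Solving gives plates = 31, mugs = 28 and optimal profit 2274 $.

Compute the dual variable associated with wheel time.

At the optimum: clay uses 233 of 254 (slack = 21); glaze uses 152 of 162 (slack = 10); labor uses 177 of 177 (binding); wheel time uses 174 of 174 (binding).
By complementary slackness, y = 0 for the non-binding constraints.
From A_Bᵀ y = c: 3·y_labor + 2·y_wheel time = 30; 3·y_labor + 4·y_wheel time = 48.
→ y_labor = 4 and y_wheel time = 9.
Shadow price of wheel time = 9.

9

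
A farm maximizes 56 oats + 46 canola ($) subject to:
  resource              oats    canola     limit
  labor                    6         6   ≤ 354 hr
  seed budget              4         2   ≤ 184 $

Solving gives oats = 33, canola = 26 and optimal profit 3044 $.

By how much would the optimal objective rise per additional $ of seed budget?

Check each constraint at x*: labor 354/354 (tight); seed budget 184/184 (tight).
Dual feasibility on the basic columns requires 6·y_labor + 4·y_seed budget = 56, 6·y_labor + 2·y_seed budget = 46.
This yields shadow prices y_labor = 6, y_seed budget = 5.
Shadow price of seed budget = 5.

5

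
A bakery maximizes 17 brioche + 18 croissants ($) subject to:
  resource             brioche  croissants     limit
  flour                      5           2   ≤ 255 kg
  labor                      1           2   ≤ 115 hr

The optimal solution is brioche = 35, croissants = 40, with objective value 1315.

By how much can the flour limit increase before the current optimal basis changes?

320

Binding constraints: flour, labor. The basis is B = [[5,2],[1,2]] with det 8.
Per unit increase in flour, x* moves by d = (0.25, -0.125).
The basis stays optimal until croissants reaches 0; allowable increase = 320 kg.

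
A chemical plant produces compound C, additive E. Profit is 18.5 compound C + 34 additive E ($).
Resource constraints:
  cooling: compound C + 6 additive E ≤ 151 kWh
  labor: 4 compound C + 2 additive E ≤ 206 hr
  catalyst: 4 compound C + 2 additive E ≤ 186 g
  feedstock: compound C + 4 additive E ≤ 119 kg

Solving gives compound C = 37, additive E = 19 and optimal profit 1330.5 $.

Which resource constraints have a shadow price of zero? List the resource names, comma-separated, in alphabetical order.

cooling: 151/151 (binding)
labor: 186/206 (slack 20)
catalyst: 186/186 (binding)
feedstock: 113/119 (slack 6)
By complementary slackness, a constraint with positive slack has shadow price 0 → feedstock, labor.

feedstock, labor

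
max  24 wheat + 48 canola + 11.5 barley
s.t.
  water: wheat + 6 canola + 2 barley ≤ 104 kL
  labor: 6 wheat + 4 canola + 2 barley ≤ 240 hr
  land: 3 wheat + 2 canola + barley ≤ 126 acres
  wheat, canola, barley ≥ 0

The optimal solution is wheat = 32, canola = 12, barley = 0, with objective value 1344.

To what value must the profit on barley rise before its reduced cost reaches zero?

Binding: water and labor. Non-binding: land (6 unused).
Slack constraints have shadow price 0 (complementary slackness).
From A_Bᵀ y = c: 1·y_water + 6·y_labor = 24; 6·y_water + 4·y_labor = 48.
This yields shadow prices y_water = 6, y_labor = 3.
barley enters the basis when its profit ≥ yᵀa₃ = 6·2 + 3·2 = 18.

18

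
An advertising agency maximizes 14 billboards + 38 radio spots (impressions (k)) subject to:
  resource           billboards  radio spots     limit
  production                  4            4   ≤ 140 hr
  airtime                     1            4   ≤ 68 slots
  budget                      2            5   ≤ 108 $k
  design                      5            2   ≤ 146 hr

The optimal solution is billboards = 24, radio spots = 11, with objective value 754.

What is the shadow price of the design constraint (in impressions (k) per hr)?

Binding: production and airtime. Non-binding: budget (5 unused), design (4 unused).
By complementary slackness, y = 0 for the non-binding constraints.
From A_Bᵀ y = c: 4·y_production + 1·y_airtime = 14; 4·y_production + 4·y_airtime = 38.
This yields shadow prices y_production = 1.5, y_airtime = 8.
Shadow price of design = 0.

0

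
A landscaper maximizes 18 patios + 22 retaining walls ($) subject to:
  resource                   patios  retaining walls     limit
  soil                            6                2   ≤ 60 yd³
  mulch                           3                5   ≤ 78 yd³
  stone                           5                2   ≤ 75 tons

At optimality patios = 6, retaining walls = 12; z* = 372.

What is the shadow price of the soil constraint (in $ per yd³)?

1

Check each constraint at x*: soil 60/60 (tight); mulch 78/78 (tight); stone 54/75 (slack 21).
By complementary slackness, y = 0 for the non-binding constraint.
From A_Bᵀ y = c: 6·y_soil + 3·y_mulch = 18; 2·y_soil + 5·y_mulch = 22.
This yields shadow prices y_soil = 1, y_mulch = 4.
Shadow price of soil = 1.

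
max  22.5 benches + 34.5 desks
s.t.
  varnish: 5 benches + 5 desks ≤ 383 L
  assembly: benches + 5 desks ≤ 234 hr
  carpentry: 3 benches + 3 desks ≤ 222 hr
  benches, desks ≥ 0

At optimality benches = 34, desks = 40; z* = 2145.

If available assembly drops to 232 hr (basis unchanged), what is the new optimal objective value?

2139

Check each constraint at x*: varnish 370/383 (slack 13); assembly 234/234 (tight); carpentry 222/222 (tight).
Slack constraints have shadow price 0 (complementary slackness).
The binding rows give the dual system: 1·y_assembly + 3·y_carpentry = 22.5 and 5·y_assembly + 3·y_carpentry = 34.5.
Solving: y_assembly = 3, y_carpentry = 6.5.
Δz = y_assembly·Δb = 3 × (-2) = -6, so new z* = 2145 − 6 = 2139.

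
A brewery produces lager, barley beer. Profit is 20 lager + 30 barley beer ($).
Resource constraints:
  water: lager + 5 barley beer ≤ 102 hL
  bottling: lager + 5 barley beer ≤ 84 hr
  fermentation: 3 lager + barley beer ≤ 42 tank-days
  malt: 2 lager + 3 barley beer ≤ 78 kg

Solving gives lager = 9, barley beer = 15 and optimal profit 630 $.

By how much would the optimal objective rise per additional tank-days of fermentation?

Check each constraint at x*: water 84/102 (slack 18); bottling 84/84 (tight); fermentation 42/42 (tight); malt 63/78 (slack 15).
Since water, malt are not tight, their duals are 0.
Dual feasibility on the basic columns requires 1·y_bottling + 3·y_fermentation = 20, 5·y_bottling + 1·y_fermentation = 30.
This yields shadow prices y_bottling = 5, y_fermentation = 5.
Shadow price of fermentation = 5.

5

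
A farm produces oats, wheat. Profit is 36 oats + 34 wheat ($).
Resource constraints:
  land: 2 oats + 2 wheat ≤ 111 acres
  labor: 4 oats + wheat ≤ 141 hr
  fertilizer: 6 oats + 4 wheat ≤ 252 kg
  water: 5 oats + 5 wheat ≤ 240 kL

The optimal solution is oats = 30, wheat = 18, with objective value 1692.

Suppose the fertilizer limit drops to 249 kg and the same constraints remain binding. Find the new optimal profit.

1689

Check each constraint at x*: land 96/111 (slack 15); labor 138/141 (slack 3); fertilizer 252/252 (tight); water 240/240 (tight).
Since land, labor are not tight, their duals are 0.
Dual feasibility on the basic columns requires 6·y_fertilizer + 5·y_water = 36, 4·y_fertilizer + 5·y_water = 34.
→ y_fertilizer = 1 and y_water = 6.
Δz = y_fertilizer·Δb = 1 × (-3) = -3, so new z* = 1692 − 3 = 1689.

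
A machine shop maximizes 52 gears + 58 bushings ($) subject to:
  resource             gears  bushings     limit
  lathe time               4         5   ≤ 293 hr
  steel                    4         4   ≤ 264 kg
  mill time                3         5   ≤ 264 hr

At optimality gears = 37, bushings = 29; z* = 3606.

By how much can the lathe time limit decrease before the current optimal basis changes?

29

Binding constraints: lathe time, steel. The basis is B = [[4,5],[4,4]] with det -4.
Per unit decrease in lathe time, x* moves by d = (1, -1).
The basis stays optimal until bushings reaches 0; allowable decrease = 29 hr.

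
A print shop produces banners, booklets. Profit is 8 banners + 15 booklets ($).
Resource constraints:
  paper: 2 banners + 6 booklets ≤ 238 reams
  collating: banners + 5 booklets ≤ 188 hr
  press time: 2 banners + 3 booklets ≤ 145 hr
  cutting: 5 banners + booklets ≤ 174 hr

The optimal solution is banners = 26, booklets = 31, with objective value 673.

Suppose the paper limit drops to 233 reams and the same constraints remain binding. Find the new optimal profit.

668

At the optimum: paper uses 238 of 238 (binding); collating uses 181 of 188 (slack = 7); press time uses 145 of 145 (binding); cutting uses 161 of 174 (slack = 13).
By complementary slackness, y = 0 for the non-binding constraints.
From A_Bᵀ y = c: 2·y_paper + 2·y_press time = 8; 6·y_paper + 3·y_press time = 15.
Solving: y_paper = 1, y_press time = 3.
Δz = y_paper·Δb = 1 × (-5) = -5, so new z* = 673 − 5 = 668.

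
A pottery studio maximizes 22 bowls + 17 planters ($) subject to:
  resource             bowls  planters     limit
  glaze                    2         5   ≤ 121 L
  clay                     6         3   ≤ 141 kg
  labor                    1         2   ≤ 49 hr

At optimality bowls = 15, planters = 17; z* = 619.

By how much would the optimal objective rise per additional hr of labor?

4

Check each constraint at x*: glaze 115/121 (slack 6); clay 141/141 (tight); labor 49/49 (tight).
By complementary slackness, y = 0 for the non-binding constraint.
The binding rows give the dual system: 6·y_clay + 1·y_labor = 22 and 3·y_clay + 2·y_labor = 17.
Solving: y_clay = 3, y_labor = 4.
Shadow price of labor = 4.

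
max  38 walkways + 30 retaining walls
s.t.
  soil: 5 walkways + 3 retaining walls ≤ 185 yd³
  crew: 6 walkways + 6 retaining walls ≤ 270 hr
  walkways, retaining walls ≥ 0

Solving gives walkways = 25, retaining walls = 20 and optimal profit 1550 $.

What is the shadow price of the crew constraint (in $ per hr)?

3

At the optimum: soil uses 185 of 185 (binding); crew uses 270 of 270 (binding).
The binding rows give the dual system: 5·y_soil + 6·y_crew = 38 and 3·y_soil + 6·y_crew = 30.
Solving: y_soil = 4, y_crew = 3.
Shadow price of crew = 3.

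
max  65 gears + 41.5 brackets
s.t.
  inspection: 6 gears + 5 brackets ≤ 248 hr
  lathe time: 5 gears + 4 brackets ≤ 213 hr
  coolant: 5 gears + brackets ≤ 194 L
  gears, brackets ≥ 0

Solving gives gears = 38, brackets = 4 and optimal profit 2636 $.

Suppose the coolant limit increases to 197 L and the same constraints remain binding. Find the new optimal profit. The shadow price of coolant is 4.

Δb = 3, so new z* = 2636 + (4)·(3) = 2636 + 12 = 2648.

2648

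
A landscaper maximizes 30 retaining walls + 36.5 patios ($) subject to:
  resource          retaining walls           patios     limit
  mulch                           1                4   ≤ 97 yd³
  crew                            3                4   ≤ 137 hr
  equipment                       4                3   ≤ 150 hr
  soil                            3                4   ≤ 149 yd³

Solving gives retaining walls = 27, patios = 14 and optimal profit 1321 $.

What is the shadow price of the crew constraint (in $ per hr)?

Binding: crew and equipment. Non-binding: mulch (14 unused), soil (12 unused).
Slack constraints have shadow price 0 (complementary slackness).
From A_Bᵀ y = c: 3·y_crew + 4·y_equipment = 30; 4·y_crew + 3·y_equipment = 36.5.
Solving: y_crew = 8, y_equipment = 1.5.
Shadow price of crew = 8.

8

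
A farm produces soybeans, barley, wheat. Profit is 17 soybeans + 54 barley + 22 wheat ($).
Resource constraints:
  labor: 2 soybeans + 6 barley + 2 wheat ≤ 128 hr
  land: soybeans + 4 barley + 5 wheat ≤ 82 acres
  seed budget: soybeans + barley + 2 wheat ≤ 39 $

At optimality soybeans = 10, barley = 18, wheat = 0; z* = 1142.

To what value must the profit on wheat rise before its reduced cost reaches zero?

Check each constraint at x*: labor 128/128 (tight); land 82/82 (tight); seed budget 28/39 (slack 11).
Since seed budget is not tight, its dual is 0.
Dual feasibility on the basic columns requires 2·y_labor + 1·y_land = 17, 6·y_labor + 4·y_land = 54.
This yields shadow prices y_labor = 7, y_land = 3.
wheat enters the basis when its profit ≥ yᵀa₃ = 7·2 + 3·5 = 29.

29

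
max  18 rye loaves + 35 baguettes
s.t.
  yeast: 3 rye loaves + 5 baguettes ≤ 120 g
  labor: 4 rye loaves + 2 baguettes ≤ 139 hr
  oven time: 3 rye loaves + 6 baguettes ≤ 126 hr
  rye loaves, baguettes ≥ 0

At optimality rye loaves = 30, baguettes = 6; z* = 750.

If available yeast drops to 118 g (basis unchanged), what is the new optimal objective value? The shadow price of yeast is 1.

Δb = -2, so new z* = 750 + (1)·(-2) = 750 − 2 = 748.

748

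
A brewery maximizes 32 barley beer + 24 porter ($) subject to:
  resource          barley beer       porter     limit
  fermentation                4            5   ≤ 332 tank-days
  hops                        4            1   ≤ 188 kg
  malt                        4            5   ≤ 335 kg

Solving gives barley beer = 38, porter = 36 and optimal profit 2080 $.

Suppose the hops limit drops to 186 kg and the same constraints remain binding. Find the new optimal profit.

Binding: fermentation and hops. Non-binding: malt (3 unused).
Slack constraints have shadow price 0 (complementary slackness).
The binding rows give the dual system: 4·y_fermentation + 4·y_hops = 32 and 5·y_fermentation + 1·y_hops = 24.
This yields shadow prices y_fermentation = 4, y_hops = 4.
Δz = y_hops·Δb = 4 × (-2) = -8, so new z* = 2080 − 8 = 2072.

2072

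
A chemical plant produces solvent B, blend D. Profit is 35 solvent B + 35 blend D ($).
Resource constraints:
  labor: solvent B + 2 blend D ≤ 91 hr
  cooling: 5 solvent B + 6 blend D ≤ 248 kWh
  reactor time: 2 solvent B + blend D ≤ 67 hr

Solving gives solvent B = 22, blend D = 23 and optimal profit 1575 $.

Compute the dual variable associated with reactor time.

Binding: cooling and reactor time. Non-binding: labor (23 unused).
Slack constraints have shadow price 0 (complementary slackness).
Dual feasibility on the basic columns requires 5·y_cooling + 2·y_reactor time = 35, 6·y_cooling + 1·y_reactor time = 35.
→ y_cooling = 5 and y_reactor time = 5.
Shadow price of reactor time = 5.

5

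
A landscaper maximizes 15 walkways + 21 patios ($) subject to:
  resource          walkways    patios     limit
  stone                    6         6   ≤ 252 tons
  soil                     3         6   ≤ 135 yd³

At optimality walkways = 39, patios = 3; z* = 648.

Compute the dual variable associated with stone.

1.5

Check each constraint at x*: stone 252/252 (tight); soil 135/135 (tight).
From A_Bᵀ y = c: 6·y_stone + 3·y_soil = 15; 6·y_stone + 6·y_soil = 21.
→ y_stone = 1.5 and y_soil = 2.
Shadow price of stone = 1.5.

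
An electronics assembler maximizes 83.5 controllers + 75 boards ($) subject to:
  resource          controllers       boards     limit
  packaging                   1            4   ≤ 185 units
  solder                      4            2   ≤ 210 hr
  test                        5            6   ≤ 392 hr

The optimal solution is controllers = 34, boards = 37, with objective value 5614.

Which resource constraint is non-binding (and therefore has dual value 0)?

packaging: 182/185 (slack 3)
solder: 210/210 (binding)
test: 392/392 (binding)
By complementary slackness, a constraint with positive slack has shadow price 0 → packaging.

packaging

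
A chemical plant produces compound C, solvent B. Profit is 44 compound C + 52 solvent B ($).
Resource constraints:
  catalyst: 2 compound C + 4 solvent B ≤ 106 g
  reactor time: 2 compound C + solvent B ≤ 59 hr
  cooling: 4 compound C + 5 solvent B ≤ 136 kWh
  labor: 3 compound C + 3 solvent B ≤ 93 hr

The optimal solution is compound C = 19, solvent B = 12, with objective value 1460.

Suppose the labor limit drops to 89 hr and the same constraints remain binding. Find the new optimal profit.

1444

At the optimum: catalyst uses 86 of 106 (slack = 20); reactor time uses 50 of 59 (slack = 9); cooling uses 136 of 136 (binding); labor uses 93 of 93 (binding).
By complementary slackness, y = 0 for the non-binding constraints.
From A_Bᵀ y = c: 4·y_cooling + 3·y_labor = 44; 5·y_cooling + 3·y_labor = 52.
This yields shadow prices y_cooling = 8, y_labor = 4.
Δz = y_labor·Δb = 4 × (-4) = -16, so new z* = 1460 − 16 = 1444.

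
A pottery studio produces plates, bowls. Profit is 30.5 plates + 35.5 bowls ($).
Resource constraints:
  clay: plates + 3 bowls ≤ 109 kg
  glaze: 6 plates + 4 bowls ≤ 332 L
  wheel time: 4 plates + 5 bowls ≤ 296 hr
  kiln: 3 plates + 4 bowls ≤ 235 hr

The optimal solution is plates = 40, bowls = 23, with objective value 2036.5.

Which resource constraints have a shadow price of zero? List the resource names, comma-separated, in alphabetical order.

kiln, wheel time

clay: 109/109 (binding)
glaze: 332/332 (binding)
wheel time: 275/296 (slack 21)
kiln: 212/235 (slack 23)
By complementary slackness, a constraint with positive slack has shadow price 0 → kiln, wheel time.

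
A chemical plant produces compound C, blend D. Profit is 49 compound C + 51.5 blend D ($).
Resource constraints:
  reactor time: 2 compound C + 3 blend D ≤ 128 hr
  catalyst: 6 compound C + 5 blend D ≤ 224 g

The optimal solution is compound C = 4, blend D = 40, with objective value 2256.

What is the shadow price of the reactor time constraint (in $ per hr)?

Both reactor time and catalyst are binding at x*.
From A_Bᵀ y = c: 2·y_reactor time + 6·y_catalyst = 49; 3·y_reactor time + 5·y_catalyst = 51.5.
→ y_reactor time = 8 and y_catalyst = 5.5.
Shadow price of reactor time = 8.

8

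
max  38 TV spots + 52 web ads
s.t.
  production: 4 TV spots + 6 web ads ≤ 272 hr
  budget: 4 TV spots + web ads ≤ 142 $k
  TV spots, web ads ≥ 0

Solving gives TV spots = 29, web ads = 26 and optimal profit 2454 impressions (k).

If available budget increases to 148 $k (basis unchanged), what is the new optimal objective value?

At the optimum: production uses 272 of 272 (binding); budget uses 142 of 142 (binding).
Dual feasibility on the basic columns requires 4·y_production + 4·y_budget = 38, 6·y_production + 1·y_budget = 52.
→ y_production = 8.5 and y_budget = 1.
Δz = y_budget·Δb = 1 × (6) = 6, so new z* = 2454 + 6 = 2460.

2460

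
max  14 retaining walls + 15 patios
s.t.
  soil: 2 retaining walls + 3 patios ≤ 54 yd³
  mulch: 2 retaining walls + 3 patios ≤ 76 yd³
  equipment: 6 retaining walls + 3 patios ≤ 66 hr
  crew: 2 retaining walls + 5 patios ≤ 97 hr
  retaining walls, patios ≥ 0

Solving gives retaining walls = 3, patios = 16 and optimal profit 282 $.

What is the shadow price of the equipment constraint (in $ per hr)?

Check each constraint at x*: soil 54/54 (tight); mulch 54/76 (slack 22); equipment 66/66 (tight); crew 86/97 (slack 11).
Since mulch, crew are not tight, their duals are 0.
Dual feasibility on the basic columns requires 2·y_soil + 6·y_equipment = 14, 3·y_soil + 3·y_equipment = 15.
→ y_soil = 4 and y_equipment = 1.
Shadow price of equipment = 1.

1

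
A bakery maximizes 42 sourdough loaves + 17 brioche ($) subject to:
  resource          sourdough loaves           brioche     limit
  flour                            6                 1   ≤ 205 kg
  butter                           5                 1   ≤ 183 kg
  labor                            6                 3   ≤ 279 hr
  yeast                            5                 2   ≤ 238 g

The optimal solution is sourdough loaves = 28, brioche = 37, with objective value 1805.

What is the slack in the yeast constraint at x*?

yeast used = 5·28 + 2·37 = 214; slack = 238 − 214 = 24.

24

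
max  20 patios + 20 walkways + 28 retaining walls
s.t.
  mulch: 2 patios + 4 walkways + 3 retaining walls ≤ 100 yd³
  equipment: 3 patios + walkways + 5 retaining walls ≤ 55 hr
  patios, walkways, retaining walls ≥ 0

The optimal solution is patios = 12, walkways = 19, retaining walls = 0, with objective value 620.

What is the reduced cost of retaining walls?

-4

Check each constraint at x*: mulch 100/100 (tight); equipment 55/55 (tight).
The binding rows give the dual system: 2·y_mulch + 3·y_equipment = 20 and 4·y_mulch + 1·y_equipment = 20.
→ y_mulch = 4 and y_equipment = 4.
Reduced cost of retaining walls: c₃ − yᵀa₃ = 28 − (4·3 + 4·5) = 28 − 32 = -4.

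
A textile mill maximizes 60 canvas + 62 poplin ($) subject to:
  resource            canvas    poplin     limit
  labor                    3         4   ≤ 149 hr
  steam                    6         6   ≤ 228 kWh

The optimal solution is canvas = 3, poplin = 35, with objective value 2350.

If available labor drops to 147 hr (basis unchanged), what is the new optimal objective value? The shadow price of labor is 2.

2346

Δb = -2, so new z* = 2350 + (2)·(-2) = 2350 − 4 = 2346.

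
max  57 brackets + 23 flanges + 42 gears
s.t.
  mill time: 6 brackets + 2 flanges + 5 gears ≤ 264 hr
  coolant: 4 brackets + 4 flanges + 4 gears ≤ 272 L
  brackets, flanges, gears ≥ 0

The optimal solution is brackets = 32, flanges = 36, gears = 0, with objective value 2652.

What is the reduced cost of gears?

At the optimum: mill time uses 264 of 264 (binding); coolant uses 272 of 272 (binding).
Dual feasibility on the basic columns requires 6·y_mill time + 4·y_coolant = 57, 2·y_mill time + 4·y_coolant = 23.
This yields shadow prices y_mill time = 8.5, y_coolant = 1.5.
Reduced cost of gears: c₃ − yᵀa₃ = 42 − (8.5·5 + 1.5·4) = 42 − 48.5 = -6.5.

-6.5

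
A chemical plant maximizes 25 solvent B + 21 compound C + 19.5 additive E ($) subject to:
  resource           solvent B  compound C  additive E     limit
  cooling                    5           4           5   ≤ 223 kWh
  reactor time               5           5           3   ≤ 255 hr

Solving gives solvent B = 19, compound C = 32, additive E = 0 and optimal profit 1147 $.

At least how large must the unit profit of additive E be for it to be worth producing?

23

Check each constraint at x*: cooling 223/223 (tight); reactor time 255/255 (tight).
Dual feasibility on the basic columns requires 5·y_cooling + 5·y_reactor time = 25, 4·y_cooling + 5·y_reactor time = 21.
→ y_cooling = 4 and y_reactor time = 1.
additive E enters the basis when its profit ≥ yᵀa₃ = 4·5 + 1·3 = 23.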